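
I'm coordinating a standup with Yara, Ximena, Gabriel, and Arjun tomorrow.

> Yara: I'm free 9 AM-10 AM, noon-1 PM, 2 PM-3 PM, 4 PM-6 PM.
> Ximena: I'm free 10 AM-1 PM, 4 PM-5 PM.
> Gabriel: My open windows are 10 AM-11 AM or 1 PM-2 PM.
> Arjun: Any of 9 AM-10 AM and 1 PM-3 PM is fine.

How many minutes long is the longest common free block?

Yara ∩ Ximena: 12:00-13:00, 16:00-17:00.
Yara ∩ Ximena ∩ Gabriel: ∅.
Yara ∩ Ximena ∩ Gabriel ∩ Arjun: ∅.
There is no time when everyone is free.
No common window exists, so the longest block is 0 minutes.

0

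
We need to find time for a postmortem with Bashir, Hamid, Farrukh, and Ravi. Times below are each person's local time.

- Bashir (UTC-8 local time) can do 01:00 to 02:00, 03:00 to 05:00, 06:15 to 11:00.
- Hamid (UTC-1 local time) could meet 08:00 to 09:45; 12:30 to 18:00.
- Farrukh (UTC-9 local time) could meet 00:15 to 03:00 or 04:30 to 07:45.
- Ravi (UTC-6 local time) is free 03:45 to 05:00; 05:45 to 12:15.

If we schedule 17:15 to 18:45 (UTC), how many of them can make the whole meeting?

Bashir in UTC: 09:00-10:00, 11:00-13:00, 14:15-19:00 (add 8h to convert from UTC-8).
Hamid in UTC: 09:00-10:45, 13:30-19:00 (add 1h to convert from UTC-1).
Farrukh in UTC: 09:15-12:00, 13:30-16:45 (add 9h to convert from UTC-9).
Ravi in UTC: 09:45-11:00, 11:45-18:15 (add 6h to convert from UTC-6).
Bashir and Hamid can make the full 17:15-18:45 slot — that's 2.

2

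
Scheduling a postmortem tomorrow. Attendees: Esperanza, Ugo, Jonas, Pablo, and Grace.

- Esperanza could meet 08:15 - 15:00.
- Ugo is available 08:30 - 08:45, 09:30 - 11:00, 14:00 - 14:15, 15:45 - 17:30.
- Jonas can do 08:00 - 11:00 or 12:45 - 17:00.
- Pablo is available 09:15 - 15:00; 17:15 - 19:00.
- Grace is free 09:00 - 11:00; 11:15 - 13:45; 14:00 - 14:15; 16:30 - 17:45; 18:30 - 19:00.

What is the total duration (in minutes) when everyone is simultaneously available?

105

Esperanza ∩ Ugo: 08:30-08:45, 09:30-11:00, 14:00-14:15.
Esperanza ∩ Ugo ∩ Jonas: 08:30-08:45, 09:30-11:00, 14:00-14:15.
Esperanza ∩ Ugo ∩ Jonas ∩ Pablo: 09:30-11:00, 14:00-14:15.
Esperanza ∩ Ugo ∩ Jonas ∩ Pablo ∩ Grace: 09:30-11:00, 14:00-14:15.
Summing the common windows: 90 + 15 = 105 minutes.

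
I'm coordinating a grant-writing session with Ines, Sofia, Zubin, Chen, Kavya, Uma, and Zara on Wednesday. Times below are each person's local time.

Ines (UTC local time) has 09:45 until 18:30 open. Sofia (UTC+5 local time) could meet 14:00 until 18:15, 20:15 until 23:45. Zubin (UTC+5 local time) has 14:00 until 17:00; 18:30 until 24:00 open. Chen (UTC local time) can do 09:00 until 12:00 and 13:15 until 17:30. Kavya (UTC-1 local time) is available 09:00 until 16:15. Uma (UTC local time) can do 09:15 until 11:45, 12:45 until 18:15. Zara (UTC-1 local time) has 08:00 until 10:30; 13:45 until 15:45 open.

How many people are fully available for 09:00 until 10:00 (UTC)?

4

Ines in UTC: 09:45-18:30.
Sofia in UTC: 09:00-13:15, 15:15-18:45 (subtract 5h to convert from UTC+5).
Zubin in UTC: 09:00-12:00, 13:30-19:00 (subtract 5h to convert from UTC+5).
Chen in UTC: 09:00-12:00, 13:15-17:30.
Kavya in UTC: 10:00-17:15 (add 1h to convert from UTC-1).
Uma in UTC: 09:15-11:45, 12:45-18:15.
Zara in UTC: 09:00-11:30, 14:45-16:45 (add 1h to convert from UTC-1).
Sofia, Zubin, Chen, and Zara can make the full 09:00-10:00 slot — that's 4.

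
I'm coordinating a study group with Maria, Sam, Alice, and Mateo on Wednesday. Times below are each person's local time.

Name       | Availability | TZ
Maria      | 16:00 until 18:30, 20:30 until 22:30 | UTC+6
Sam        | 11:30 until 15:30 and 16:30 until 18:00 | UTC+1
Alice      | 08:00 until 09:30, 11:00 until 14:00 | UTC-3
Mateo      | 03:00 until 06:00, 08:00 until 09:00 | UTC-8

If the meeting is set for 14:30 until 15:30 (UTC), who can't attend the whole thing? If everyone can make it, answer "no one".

Maria in UTC: 10:00-12:30, 14:30-16:30 (subtract 6h to convert from UTC+6).
Sam in UTC: 10:30-14:30, 15:30-17:00 (subtract 1h to convert from UTC+1).
Alice in UTC: 11:00-12:30, 14:00-17:00 (add 3h to convert from UTC-3).
Mateo in UTC: 11:00-14:00, 16:00-17:00 (add 8h to convert from UTC-8).
Maria: free for 14:30-15:30. Sam: not fully free for 14:30-15:30. Alice: free for 14:30-15:30. Mateo: not fully free for 14:30-15:30.

Mateo, Sam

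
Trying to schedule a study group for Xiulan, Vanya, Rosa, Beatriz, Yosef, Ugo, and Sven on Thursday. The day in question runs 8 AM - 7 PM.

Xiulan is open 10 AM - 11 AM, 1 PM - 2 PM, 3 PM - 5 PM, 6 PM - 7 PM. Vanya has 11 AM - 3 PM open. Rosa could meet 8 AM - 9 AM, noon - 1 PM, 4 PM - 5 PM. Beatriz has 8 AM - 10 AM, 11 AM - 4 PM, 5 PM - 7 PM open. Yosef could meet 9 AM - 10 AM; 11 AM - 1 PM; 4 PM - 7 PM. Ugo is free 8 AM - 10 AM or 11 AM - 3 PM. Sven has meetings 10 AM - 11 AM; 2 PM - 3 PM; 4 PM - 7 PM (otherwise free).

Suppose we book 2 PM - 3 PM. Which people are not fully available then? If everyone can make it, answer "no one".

Xiulan free: 10:00-11:00, 13:00-14:00, 15:00-17:00, 18:00-19:00.
Vanya free: 11:00-15:00.
Rosa free: 08:00-09:00, 12:00-13:00, 16:00-17:00.
Beatriz free: 08:00-10:00, 11:00-16:00, 17:00-19:00.
Yosef free: 09:00-10:00, 11:00-13:00, 16:00-19:00.
Ugo free: 08:00-10:00, 11:00-15:00.
Sven free: 08:00-10:00, 11:00-14:00, 15:00-16:00 (invert busy blocks within the working day).
Xiulan: not fully free for 14:00-15:00. Vanya: free for 14:00-15:00. Rosa: not fully free for 14:00-15:00. Beatriz: free for 14:00-15:00. Yosef: not fully free for 14:00-15:00. Ugo: free for 14:00-15:00. Sven: not fully free for 14:00-15:00.

Rosa, Sven, Xiulan, Yosef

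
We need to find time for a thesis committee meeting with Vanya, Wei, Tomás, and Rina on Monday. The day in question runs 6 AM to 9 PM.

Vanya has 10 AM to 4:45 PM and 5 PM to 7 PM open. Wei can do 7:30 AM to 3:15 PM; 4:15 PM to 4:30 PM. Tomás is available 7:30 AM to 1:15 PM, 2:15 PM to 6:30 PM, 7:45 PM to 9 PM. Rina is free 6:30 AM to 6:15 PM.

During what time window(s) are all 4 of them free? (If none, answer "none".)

10:00-13:15, 14:15-15:15, 16:15-16:30

Vanya ∩ Wei: 10:00-15:15, 16:15-16:30.
Vanya ∩ Wei ∩ Tomás: 10:00-13:15, 14:15-15:15, 16:15-16:30.
Vanya ∩ Wei ∩ Tomás ∩ Rina: 10:00-13:15, 14:15-15:15, 16:15-16:30.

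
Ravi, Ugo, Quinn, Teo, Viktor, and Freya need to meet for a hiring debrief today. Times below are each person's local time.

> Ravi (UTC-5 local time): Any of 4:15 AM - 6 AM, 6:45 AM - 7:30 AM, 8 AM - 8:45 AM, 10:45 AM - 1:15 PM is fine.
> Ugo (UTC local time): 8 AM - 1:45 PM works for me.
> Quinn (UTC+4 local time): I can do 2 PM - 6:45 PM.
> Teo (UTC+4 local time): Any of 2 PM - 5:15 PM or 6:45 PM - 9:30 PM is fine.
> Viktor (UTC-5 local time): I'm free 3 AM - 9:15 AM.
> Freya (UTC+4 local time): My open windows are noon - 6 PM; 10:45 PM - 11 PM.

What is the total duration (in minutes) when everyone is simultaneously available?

120

Ravi in UTC: 09:15-11:00, 11:45-12:30, 13:00-13:45, 15:45-18:15 (add 5h to convert from UTC-5).
Ugo in UTC: 08:00-13:45.
Quinn in UTC: 10:00-14:45 (subtract 4h to convert from UTC+4).
Teo in UTC: 10:00-13:15, 14:45-17:30 (subtract 4h to convert from UTC+4).
Viktor in UTC: 08:00-14:15 (add 5h to convert from UTC-5).
Freya in UTC: 08:00-14:00, 18:45-19:00 (subtract 4h to convert from UTC+4).
Ravi ∩ Ugo: 09:15-11:00, 11:45-12:30, 13:00-13:45.
Ravi ∩ Ugo ∩ Quinn: 10:00-11:00, 11:45-12:30, 13:00-13:45.
Ravi ∩ Ugo ∩ Quinn ∩ Teo: 10:00-11:00, 11:45-12:30, 13:00-13:15.
Ravi ∩ Ugo ∩ Quinn ∩ Teo ∩ Viktor: 10:00-11:00, 11:45-12:30, 13:00-13:15.
Ravi ∩ Ugo ∩ Quinn ∩ Teo ∩ Viktor ∩ Freya: 10:00-11:00, 11:45-12:30, 13:00-13:15.
Summing the common windows: 60 + 45 + 15 = 120 minutes.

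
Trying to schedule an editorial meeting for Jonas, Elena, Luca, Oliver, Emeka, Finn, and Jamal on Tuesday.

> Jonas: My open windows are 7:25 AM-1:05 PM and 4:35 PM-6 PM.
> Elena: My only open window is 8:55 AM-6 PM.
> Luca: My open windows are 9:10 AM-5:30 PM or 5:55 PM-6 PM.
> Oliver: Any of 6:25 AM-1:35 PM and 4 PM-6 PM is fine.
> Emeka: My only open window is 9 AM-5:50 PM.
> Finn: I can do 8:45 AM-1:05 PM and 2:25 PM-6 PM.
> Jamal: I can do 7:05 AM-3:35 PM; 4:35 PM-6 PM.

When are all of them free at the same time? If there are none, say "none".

09:10-13:05, 16:35-17:30

Jonas ∩ Elena: 08:55-13:05, 16:35-18:00.
Jonas ∩ Elena ∩ Luca: 09:10-13:05, 16:35-17:30, 17:55-18:00.
Jonas ∩ Elena ∩ Luca ∩ Oliver: 09:10-13:05, 16:35-17:30, 17:55-18:00.
Jonas ∩ Elena ∩ Luca ∩ Oliver ∩ Emeka: 09:10-13:05, 16:35-17:30.
Jonas ∩ Elena ∩ Luca ∩ Oliver ∩ Emeka ∩ Finn: 09:10-13:05, 16:35-17:30.
Jonas ∩ Elena ∩ Luca ∩ Oliver ∩ Emeka ∩ Finn ∩ Jamal: 09:10-13:05, 16:35-17:30.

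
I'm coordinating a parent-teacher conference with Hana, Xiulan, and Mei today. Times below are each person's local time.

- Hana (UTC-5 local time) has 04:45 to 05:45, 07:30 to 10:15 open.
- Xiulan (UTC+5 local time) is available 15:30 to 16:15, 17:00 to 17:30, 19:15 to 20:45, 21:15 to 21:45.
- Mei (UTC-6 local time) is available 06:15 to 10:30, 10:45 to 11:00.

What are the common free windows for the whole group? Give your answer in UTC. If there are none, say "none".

Hana in UTC: 09:45-10:45, 12:30-15:15 (add 5h to convert from UTC-5).
Xiulan in UTC: 10:30-11:15, 12:00-12:30, 14:15-15:45, 16:15-16:45 (subtract 5h to convert from UTC+5).
Mei in UTC: 12:15-16:30, 16:45-17:00 (add 6h to convert from UTC-6).
Hana ∩ Xiulan: 10:30-10:45, 14:15-15:15.
Hana ∩ Xiulan ∩ Mei: 14:15-15:15.

14:15-15:15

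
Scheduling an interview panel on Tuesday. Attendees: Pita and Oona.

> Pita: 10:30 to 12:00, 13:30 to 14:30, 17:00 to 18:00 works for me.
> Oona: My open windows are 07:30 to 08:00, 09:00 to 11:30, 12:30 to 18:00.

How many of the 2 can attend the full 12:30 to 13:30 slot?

Oona can make the full 12:30-13:30 slot — that's 1.

1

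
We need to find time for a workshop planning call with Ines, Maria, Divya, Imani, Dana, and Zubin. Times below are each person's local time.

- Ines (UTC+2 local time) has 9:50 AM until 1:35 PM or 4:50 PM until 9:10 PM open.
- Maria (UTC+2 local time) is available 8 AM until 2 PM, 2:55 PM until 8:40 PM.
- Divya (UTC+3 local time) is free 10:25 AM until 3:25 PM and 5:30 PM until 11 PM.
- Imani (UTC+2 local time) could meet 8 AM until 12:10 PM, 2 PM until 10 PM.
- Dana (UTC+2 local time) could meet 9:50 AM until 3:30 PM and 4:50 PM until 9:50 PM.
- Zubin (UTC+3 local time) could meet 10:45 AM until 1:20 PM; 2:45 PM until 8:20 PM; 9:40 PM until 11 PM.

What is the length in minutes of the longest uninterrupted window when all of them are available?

150

Ines in UTC: 07:50-11:35, 14:50-19:10 (subtract 2h to convert from UTC+2).
Maria in UTC: 06:00-12:00, 12:55-18:40 (subtract 2h to convert from UTC+2).
Divya in UTC: 07:25-12:25, 14:30-20:00 (subtract 3h to convert from UTC+3).
Imani in UTC: 06:00-10:10, 12:00-20:00 (subtract 2h to convert from UTC+2).
Dana in UTC: 07:50-13:30, 14:50-19:50 (subtract 2h to convert from UTC+2).
Zubin in UTC: 07:45-10:20, 11:45-17:20, 18:40-20:00 (subtract 3h to convert from UTC+3).
Ines ∩ Maria: 07:50-11:35, 14:50-18:40.
Ines ∩ Maria ∩ Divya: 07:50-11:35, 14:50-18:40.
Ines ∩ Maria ∩ Divya ∩ Imani: 07:50-10:10, 14:50-18:40.
Ines ∩ Maria ∩ Divya ∩ Imani ∩ Dana: 07:50-10:10, 14:50-18:40.
Ines ∩ Maria ∩ Divya ∩ Imani ∩ Dana ∩ Zubin: 07:50-10:10, 14:50-17:20.
Those are the intersection windows.
The longest is 14:50-17:20 at 150 minutes.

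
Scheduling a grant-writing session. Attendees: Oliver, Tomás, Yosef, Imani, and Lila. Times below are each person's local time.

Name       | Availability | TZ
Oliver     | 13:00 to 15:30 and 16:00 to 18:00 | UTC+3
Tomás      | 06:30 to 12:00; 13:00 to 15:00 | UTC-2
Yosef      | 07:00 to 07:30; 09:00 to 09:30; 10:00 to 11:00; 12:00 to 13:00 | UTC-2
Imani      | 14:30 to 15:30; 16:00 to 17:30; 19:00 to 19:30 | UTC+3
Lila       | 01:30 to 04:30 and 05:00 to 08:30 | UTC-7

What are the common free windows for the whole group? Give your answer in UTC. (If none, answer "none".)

Oliver in UTC: 10:00-12:30, 13:00-15:00 (subtract 3h to convert from UTC+3).
Tomás in UTC: 08:30-14:00, 15:00-17:00 (add 2h to convert from UTC-2).
Yosef in UTC: 09:00-09:30, 11:00-11:30, 12:00-13:00, 14:00-15:00 (add 2h to convert from UTC-2).
Imani in UTC: 11:30-12:30, 13:00-14:30, 16:00-16:30 (subtract 3h to convert from UTC+3).
Lila in UTC: 08:30-11:30, 12:00-15:30 (add 7h to convert from UTC-7).
Oliver ∩ Tomás: 10:00-12:30, 13:00-14:00.
Oliver ∩ Tomás ∩ Yosef: 11:00-11:30, 12:00-12:30.
Oliver ∩ Tomás ∩ Yosef ∩ Imani: 12:00-12:30.
Oliver ∩ Tomás ∩ Yosef ∩ Imani ∩ Lila: 12:00-12:30.

12:00-12:30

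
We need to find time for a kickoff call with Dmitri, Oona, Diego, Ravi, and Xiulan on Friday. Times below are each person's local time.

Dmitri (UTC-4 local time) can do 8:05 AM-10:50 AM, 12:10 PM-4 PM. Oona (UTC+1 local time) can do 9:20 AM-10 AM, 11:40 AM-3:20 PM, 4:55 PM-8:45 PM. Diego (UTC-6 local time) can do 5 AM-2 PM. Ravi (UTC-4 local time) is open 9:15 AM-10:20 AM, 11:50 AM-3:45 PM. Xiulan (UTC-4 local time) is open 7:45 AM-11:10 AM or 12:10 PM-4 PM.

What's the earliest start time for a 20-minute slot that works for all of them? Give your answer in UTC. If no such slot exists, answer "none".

Dmitri in UTC: 12:05-14:50, 16:10-20:00 (add 4h to convert from UTC-4).
Oona in UTC: 08:20-09:00, 10:40-14:20, 15:55-19:45 (subtract 1h to convert from UTC+1).
Diego in UTC: 11:00-20:00 (add 6h to convert from UTC-6).
Ravi in UTC: 13:15-14:20, 15:50-19:45 (add 4h to convert from UTC-4).
Xiulan in UTC: 11:45-15:10, 16:10-20:00 (add 4h to convert from UTC-4).
Dmitri ∩ Oona: 12:05-14:20, 16:10-19:45.
Dmitri ∩ Oona ∩ Diego: 12:05-14:20, 16:10-19:45.
Dmitri ∩ Oona ∩ Diego ∩ Ravi: 13:15-14:20, 16:10-19:45.
Dmitri ∩ Oona ∩ Diego ∩ Ravi ∩ Xiulan: 13:15-14:20, 16:10-19:45.
Those are the intersection windows.
The first common window of at least 20 minutes is 13:15-14:20, so the earliest start is 13:15.

13:15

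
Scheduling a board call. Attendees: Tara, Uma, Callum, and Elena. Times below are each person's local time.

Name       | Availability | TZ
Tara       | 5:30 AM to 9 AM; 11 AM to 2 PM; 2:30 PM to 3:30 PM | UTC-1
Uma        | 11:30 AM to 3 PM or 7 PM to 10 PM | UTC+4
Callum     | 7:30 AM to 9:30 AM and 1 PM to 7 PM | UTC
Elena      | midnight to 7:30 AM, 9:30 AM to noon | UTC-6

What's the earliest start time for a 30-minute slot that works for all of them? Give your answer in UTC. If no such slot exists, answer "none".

07:30

Tara in UTC: 06:30-10:00, 12:00-15:00, 15:30-16:30 (add 1h to convert from UTC-1).
Uma in UTC: 07:30-11:00, 15:00-18:00 (subtract 4h to convert from UTC+4).
Callum in UTC: 07:30-09:30, 13:00-19:00.
Elena in UTC: 06:00-13:30, 15:30-18:00 (add 6h to convert from UTC-6).
Tara ∩ Uma: 07:30-10:00, 15:30-16:30.
Tara ∩ Uma ∩ Callum: 07:30-09:30, 15:30-16:30.
Tara ∩ Uma ∩ Callum ∩ Elena: 07:30-09:30, 15:30-16:30.
The first common window of at least 30 minutes is 07:30-09:30, so the earliest start is 07:30.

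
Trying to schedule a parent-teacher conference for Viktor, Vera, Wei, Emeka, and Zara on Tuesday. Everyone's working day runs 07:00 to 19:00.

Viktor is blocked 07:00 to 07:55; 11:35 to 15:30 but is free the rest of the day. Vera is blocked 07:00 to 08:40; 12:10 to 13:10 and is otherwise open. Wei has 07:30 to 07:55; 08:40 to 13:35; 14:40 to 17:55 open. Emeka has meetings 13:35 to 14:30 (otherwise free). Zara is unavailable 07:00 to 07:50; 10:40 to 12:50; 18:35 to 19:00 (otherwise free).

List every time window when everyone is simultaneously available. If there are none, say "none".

Viktor free: 07:55-11:35, 15:30-19:00 (invert busy blocks within the working day).
Vera free: 08:40-12:10, 13:10-19:00 (invert busy blocks within the working day).
Wei free: 07:30-07:55, 08:40-13:35, 14:40-17:55.
Emeka free: 07:00-13:35, 14:30-19:00 (invert busy blocks within the working day).
Zara free: 07:50-10:40, 12:50-18:35 (invert busy blocks within the working day).
Viktor ∩ Vera: 08:40-11:35, 15:30-19:00.
Viktor ∩ Vera ∩ Wei: 08:40-11:35, 15:30-17:55.
Viktor ∩ Vera ∩ Wei ∩ Emeka: 08:40-11:35, 15:30-17:55.
Viktor ∩ Vera ∩ Wei ∩ Emeka ∩ Zara: 08:40-10:40, 15:30-17:55.
Those are the intersection windows.

08:40-10:40, 15:30-17:55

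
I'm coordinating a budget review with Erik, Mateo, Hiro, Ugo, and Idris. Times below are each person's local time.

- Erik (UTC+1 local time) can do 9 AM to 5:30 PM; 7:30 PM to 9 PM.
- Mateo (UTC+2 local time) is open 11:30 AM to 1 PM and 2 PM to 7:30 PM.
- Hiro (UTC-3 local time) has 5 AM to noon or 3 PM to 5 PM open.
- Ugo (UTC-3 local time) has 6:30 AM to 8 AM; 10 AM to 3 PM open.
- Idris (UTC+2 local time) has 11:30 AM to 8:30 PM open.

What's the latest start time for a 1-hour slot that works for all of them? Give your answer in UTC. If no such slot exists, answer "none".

Erik in UTC: 08:00-16:30, 18:30-20:00 (subtract 1h to convert from UTC+1).
Mateo in UTC: 09:30-11:00, 12:00-17:30 (subtract 2h to convert from UTC+2).
Hiro in UTC: 08:00-15:00, 18:00-20:00 (add 3h to convert from UTC-3).
Ugo in UTC: 09:30-11:00, 13:00-18:00 (add 3h to convert from UTC-3).
Idris in UTC: 09:30-18:30 (subtract 2h to convert from UTC+2).
Erik ∩ Mateo: 09:30-11:00, 12:00-16:30.
Erik ∩ Mateo ∩ Hiro: 09:30-11:00, 12:00-15:00.
Erik ∩ Mateo ∩ Hiro ∩ Ugo: 09:30-11:00, 13:00-15:00.
Erik ∩ Mateo ∩ Hiro ∩ Ugo ∩ Idris: 09:30-11:00, 13:00-15:00.
The last common window of at least 60 minutes is 13:00-15:00; a 60-minute meeting can start as late as 14:00 and still end by 15:00.

14:00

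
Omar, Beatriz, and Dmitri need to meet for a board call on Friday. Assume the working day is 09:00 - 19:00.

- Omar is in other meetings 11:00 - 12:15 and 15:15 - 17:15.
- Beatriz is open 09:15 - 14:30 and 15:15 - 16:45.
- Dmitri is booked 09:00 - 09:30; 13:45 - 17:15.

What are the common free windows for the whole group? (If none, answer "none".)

09:30-11:00, 12:15-13:45

Omar free: 09:00-11:00, 12:15-15:15, 17:15-19:00 (invert busy blocks within the working day).
Beatriz free: 09:15-14:30, 15:15-16:45.
Dmitri free: 09:30-13:45, 17:15-19:00 (invert busy blocks within the working day).
Omar ∩ Beatriz: 09:15-11:00, 12:15-14:30.
Omar ∩ Beatriz ∩ Dmitri: 09:30-11:00, 12:15-13:45.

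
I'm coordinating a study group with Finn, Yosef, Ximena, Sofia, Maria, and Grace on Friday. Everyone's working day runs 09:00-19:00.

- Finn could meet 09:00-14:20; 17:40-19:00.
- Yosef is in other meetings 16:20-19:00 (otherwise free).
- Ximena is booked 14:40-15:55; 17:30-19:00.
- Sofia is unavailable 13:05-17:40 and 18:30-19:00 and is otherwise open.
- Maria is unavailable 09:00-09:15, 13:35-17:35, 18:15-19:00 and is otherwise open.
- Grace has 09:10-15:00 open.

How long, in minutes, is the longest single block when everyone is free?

230

Finn free: 09:00-14:20, 17:40-19:00.
Yosef free: 09:00-16:20 (invert busy blocks within the working day).
Ximena free: 09:00-14:40, 15:55-17:30 (invert busy blocks within the working day).
Sofia free: 09:00-13:05, 17:40-18:30 (invert busy blocks within the working day).
Maria free: 09:15-13:35, 17:35-18:15 (invert busy blocks within the working day).
Grace free: 09:10-15:00.
Finn ∩ Yosef: 09:00-14:20.
Finn ∩ Yosef ∩ Ximena: 09:00-14:20.
Finn ∩ Yosef ∩ Ximena ∩ Sofia: 09:00-13:05.
Finn ∩ Yosef ∩ Ximena ∩ Sofia ∩ Maria: 09:15-13:05.
Finn ∩ Yosef ∩ Ximena ∩ Sofia ∩ Maria ∩ Grace: 09:15-13:05.
The longest is 09:15-13:05 at 230 minutes.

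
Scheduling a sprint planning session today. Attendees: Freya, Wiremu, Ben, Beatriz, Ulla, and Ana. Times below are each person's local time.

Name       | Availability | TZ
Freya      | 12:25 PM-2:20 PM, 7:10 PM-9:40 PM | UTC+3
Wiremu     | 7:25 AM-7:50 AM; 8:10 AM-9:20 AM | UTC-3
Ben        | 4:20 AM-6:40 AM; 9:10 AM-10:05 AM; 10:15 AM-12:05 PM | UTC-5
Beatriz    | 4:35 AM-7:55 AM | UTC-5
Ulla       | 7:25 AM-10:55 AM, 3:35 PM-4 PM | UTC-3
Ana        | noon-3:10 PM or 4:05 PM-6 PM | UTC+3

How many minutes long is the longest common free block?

Freya in UTC: 09:25-11:20, 16:10-18:40 (subtract 3h to convert from UTC+3).
Wiremu in UTC: 10:25-10:50, 11:10-12:20 (add 3h to convert from UTC-3).
Ben in UTC: 09:20-11:40, 14:10-15:05, 15:15-17:05 (add 5h to convert from UTC-5).
Beatriz in UTC: 09:35-12:55 (add 5h to convert from UTC-5).
Ulla in UTC: 10:25-13:55, 18:35-19:00 (add 3h to convert from UTC-3).
Ana in UTC: 09:00-12:10, 13:05-15:00 (subtract 3h to convert from UTC+3).
Freya ∩ Wiremu: 10:25-10:50, 11:10-11:20.
Freya ∩ Wiremu ∩ Ben: 10:25-10:50, 11:10-11:20.
Freya ∩ Wiremu ∩ Ben ∩ Beatriz: 10:25-10:50, 11:10-11:20.
Freya ∩ Wiremu ∩ Ben ∩ Beatriz ∩ Ulla: 10:25-10:50, 11:10-11:20.
Freya ∩ Wiremu ∩ Ben ∩ Beatriz ∩ Ulla ∩ Ana: 10:25-10:50, 11:10-11:20.
So the common availability across everyone is 10:25-10:50, 11:10-11:20.
The longest is 10:25-10:50 at 25 minutes.

25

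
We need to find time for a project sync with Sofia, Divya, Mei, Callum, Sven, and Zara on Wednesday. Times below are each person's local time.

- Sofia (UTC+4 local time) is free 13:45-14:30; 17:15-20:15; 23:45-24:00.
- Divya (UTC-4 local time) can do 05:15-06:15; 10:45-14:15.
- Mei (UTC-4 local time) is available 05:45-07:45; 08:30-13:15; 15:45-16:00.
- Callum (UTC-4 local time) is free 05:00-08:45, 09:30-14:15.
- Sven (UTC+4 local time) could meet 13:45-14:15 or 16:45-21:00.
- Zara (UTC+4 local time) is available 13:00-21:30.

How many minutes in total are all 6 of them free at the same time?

120

Sofia in UTC: 09:45-10:30, 13:15-16:15, 19:45-20:00 (subtract 4h to convert from UTC+4).
Divya in UTC: 09:15-10:15, 14:45-18:15 (add 4h to convert from UTC-4).
Mei in UTC: 09:45-11:45, 12:30-17:15, 19:45-20:00 (add 4h to convert from UTC-4).
Callum in UTC: 09:00-12:45, 13:30-18:15 (add 4h to convert from UTC-4).
Sven in UTC: 09:45-10:15, 12:45-17:00 (subtract 4h to convert from UTC+4).
Zara in UTC: 09:00-17:30 (subtract 4h to convert from UTC+4).
Sofia ∩ Divya: 09:45-10:15, 14:45-16:15.
Sofia ∩ Divya ∩ Mei: 09:45-10:15, 14:45-16:15.
Sofia ∩ Divya ∩ Mei ∩ Callum: 09:45-10:15, 14:45-16:15.
Sofia ∩ Divya ∩ Mei ∩ Callum ∩ Sven: 09:45-10:15, 14:45-16:15.
Sofia ∩ Divya ∩ Mei ∩ Callum ∩ Sven ∩ Zara: 09:45-10:15, 14:45-16:15.
Summing the common windows: 30 + 90 = 120 minutes.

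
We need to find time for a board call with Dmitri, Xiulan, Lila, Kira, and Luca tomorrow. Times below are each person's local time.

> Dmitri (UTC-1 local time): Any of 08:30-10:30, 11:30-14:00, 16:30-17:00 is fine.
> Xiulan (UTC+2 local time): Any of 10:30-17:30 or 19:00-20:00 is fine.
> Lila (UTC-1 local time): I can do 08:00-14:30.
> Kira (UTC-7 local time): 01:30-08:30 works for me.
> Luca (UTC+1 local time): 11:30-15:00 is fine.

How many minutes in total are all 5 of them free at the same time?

150

Dmitri in UTC: 09:30-11:30, 12:30-15:00, 17:30-18:00 (add 1h to convert from UTC-1).
Xiulan in UTC: 08:30-15:30, 17:00-18:00 (subtract 2h to convert from UTC+2).
Lila in UTC: 09:00-15:30 (add 1h to convert from UTC-1).
Kira in UTC: 08:30-15:30 (add 7h to convert from UTC-7).
Luca in UTC: 10:30-14:00 (subtract 1h to convert from UTC+1).
Dmitri ∩ Xiulan: 09:30-11:30, 12:30-15:00, 17:30-18:00.
Dmitri ∩ Xiulan ∩ Lila: 09:30-11:30, 12:30-15:00.
Dmitri ∩ Xiulan ∩ Lila ∩ Kira: 09:30-11:30, 12:30-15:00.
Dmitri ∩ Xiulan ∩ Lila ∩ Kira ∩ Luca: 10:30-11:30, 12:30-14:00.
Summing the common windows: 60 + 90 = 150 minutes.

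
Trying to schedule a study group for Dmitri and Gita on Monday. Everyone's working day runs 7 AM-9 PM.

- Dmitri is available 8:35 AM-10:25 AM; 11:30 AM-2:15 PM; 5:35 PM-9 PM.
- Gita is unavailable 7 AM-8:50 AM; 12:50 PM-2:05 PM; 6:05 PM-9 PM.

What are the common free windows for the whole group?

08:50-10:25, 11:30-12:50, 14:05-14:15, 17:35-18:05

Dmitri free: 08:35-10:25, 11:30-14:15, 17:35-21:00.
Gita free: 08:50-12:50, 14:05-18:05 (invert busy blocks within the working day).
Dmitri ∩ Gita: 08:50-10:25, 11:30-12:50, 14:05-14:15, 17:35-18:05.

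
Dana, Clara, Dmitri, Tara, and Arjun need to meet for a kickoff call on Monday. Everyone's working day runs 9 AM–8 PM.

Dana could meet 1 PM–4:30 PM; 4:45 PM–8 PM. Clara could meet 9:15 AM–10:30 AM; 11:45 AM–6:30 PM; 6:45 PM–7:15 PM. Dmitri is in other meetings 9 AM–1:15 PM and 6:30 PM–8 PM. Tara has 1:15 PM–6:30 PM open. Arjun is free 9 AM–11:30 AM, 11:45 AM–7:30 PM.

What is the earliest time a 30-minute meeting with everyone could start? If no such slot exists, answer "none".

13:15

Dana free: 13:00-16:30, 16:45-20:00.
Clara free: 09:15-10:30, 11:45-18:30, 18:45-19:15.
Dmitri free: 13:15-18:30 (invert busy blocks within the working day).
Tara free: 13:15-18:30.
Arjun free: 09:00-11:30, 11:45-19:30.
Dana ∩ Clara: 13:00-16:30, 16:45-18:30, 18:45-19:15.
Dana ∩ Clara ∩ Dmitri: 13:15-16:30, 16:45-18:30.
Dana ∩ Clara ∩ Dmitri ∩ Tara: 13:15-16:30, 16:45-18:30.
Dana ∩ Clara ∩ Dmitri ∩ Tara ∩ Arjun: 13:15-16:30, 16:45-18:30.
So the common availability across everyone is 13:15-16:30, 16:45-18:30.
The first common window of at least 30 minutes is 13:15-16:30, so the earliest start is 13:15.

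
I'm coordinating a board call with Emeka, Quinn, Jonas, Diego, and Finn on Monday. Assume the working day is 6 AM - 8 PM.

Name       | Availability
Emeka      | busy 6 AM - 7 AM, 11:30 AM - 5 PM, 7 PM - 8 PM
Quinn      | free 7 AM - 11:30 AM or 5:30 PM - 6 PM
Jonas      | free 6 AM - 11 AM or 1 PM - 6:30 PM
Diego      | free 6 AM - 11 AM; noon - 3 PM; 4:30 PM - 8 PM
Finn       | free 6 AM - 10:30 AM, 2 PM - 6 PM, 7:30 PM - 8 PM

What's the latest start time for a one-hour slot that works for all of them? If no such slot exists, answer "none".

09:30

Emeka free: 07:00-11:30, 17:00-19:00 (invert busy blocks within the working day).
Quinn free: 07:00-11:30, 17:30-18:00.
Jonas free: 06:00-11:00, 13:00-18:30.
Diego free: 06:00-11:00, 12:00-15:00, 16:30-20:00.
Finn free: 06:00-10:30, 14:00-18:00, 19:30-20:00.
Emeka ∩ Quinn: 07:00-11:30, 17:30-18:00.
Emeka ∩ Quinn ∩ Jonas: 07:00-11:00, 17:30-18:00.
Emeka ∩ Quinn ∩ Jonas ∩ Diego: 07:00-11:00, 17:30-18:00.
Emeka ∩ Quinn ∩ Jonas ∩ Diego ∩ Finn: 07:00-10:30, 17:30-18:00.
The last common window of at least 60 minutes is 07:00-10:30; a 60-minute meeting can start as late as 09:30 and still end by 10:30.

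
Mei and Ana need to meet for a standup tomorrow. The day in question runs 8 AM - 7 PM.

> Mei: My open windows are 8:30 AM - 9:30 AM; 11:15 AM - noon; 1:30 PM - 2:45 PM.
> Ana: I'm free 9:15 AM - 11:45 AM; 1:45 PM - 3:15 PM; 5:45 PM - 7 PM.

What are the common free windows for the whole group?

09:15-09:30, 11:15-11:45, 13:45-14:45

Mei ∩ Ana: 09:15-09:30, 11:15-11:45, 13:45-14:45.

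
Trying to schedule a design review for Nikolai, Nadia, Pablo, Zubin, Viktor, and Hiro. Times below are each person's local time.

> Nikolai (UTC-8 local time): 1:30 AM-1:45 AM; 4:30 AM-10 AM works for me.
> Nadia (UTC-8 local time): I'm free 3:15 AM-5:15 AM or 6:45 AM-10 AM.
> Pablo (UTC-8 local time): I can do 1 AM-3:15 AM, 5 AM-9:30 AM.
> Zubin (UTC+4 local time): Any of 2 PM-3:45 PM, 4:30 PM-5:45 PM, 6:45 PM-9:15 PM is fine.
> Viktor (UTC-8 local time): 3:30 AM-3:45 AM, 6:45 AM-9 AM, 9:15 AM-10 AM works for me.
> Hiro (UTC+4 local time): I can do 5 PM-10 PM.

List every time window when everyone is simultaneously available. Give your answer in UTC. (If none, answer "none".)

Nikolai in UTC: 09:30-09:45, 12:30-18:00 (add 8h to convert from UTC-8).
Nadia in UTC: 11:15-13:15, 14:45-18:00 (add 8h to convert from UTC-8).
Pablo in UTC: 09:00-11:15, 13:00-17:30 (add 8h to convert from UTC-8).
Zubin in UTC: 10:00-11:45, 12:30-13:45, 14:45-17:15 (subtract 4h to convert from UTC+4).
Viktor in UTC: 11:30-11:45, 14:45-17:00, 17:15-18:00 (add 8h to convert from UTC-8).
Hiro in UTC: 13:00-18:00 (subtract 4h to convert from UTC+4).
Nikolai ∩ Nadia: 12:30-13:15, 14:45-18:00.
Nikolai ∩ Nadia ∩ Pablo: 13:00-13:15, 14:45-17:30.
Nikolai ∩ Nadia ∩ Pablo ∩ Zubin: 13:00-13:15, 14:45-17:15.
Nikolai ∩ Nadia ∩ Pablo ∩ Zubin ∩ Viktor: 14:45-17:00.
Nikolai ∩ Nadia ∩ Pablo ∩ Zubin ∩ Viktor ∩ Hiro: 14:45-17:00.

14:45-17:00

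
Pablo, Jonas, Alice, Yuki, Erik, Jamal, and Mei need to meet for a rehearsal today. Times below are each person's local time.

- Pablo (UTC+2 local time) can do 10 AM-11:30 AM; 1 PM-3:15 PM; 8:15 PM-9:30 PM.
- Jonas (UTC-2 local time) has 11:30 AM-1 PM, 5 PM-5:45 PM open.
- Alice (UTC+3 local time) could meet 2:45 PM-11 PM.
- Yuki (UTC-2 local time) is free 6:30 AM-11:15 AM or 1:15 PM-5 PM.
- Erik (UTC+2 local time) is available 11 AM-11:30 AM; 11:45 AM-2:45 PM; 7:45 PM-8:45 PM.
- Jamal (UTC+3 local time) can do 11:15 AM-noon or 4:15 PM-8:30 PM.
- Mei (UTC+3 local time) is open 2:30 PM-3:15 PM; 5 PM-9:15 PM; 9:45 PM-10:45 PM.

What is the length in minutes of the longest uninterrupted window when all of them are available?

Pablo in UTC: 08:00-09:30, 11:00-13:15, 18:15-19:30 (subtract 2h to convert from UTC+2).
Jonas in UTC: 13:30-15:00, 19:00-19:45 (add 2h to convert from UTC-2).
Alice in UTC: 11:45-20:00 (subtract 3h to convert from UTC+3).
Yuki in UTC: 08:30-13:15, 15:15-19:00 (add 2h to convert from UTC-2).
Erik in UTC: 09:00-09:30, 09:45-12:45, 17:45-18:45 (subtract 2h to convert from UTC+2).
Jamal in UTC: 08:15-09:00, 13:15-17:30 (subtract 3h to convert from UTC+3).
Mei in UTC: 11:30-12:15, 14:00-18:15, 18:45-19:45 (subtract 3h to convert from UTC+3).
Pablo ∩ Jonas: 19:00-19:30.
Pablo ∩ Jonas ∩ Alice: 19:00-19:30.
Pablo ∩ Jonas ∩ Alice ∩ Yuki: ∅.
Pablo ∩ Jonas ∩ Alice ∩ Yuki ∩ Erik: ∅.
Pablo ∩ Jonas ∩ Alice ∩ Yuki ∩ Erik ∩ Jamal: ∅.
Pablo ∩ Jonas ∩ Alice ∩ Yuki ∩ Erik ∩ Jamal ∩ Mei: ∅.
There is no time when everyone is free.
No common window exists, so the longest block is 0 minutes.

0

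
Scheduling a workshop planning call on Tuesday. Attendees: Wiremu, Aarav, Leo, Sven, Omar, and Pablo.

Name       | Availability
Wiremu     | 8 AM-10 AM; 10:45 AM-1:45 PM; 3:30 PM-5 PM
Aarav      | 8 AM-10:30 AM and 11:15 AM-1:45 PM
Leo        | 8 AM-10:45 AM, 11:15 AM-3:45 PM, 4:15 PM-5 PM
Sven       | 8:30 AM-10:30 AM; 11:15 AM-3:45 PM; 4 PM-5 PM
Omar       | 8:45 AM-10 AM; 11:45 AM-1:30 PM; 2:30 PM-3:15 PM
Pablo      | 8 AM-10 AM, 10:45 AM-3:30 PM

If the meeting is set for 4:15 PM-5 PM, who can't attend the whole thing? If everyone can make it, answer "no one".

Wiremu: free for 16:15-17:00. Aarav: not fully free for 16:15-17:00. Leo: free for 16:15-17:00. Sven: free for 16:15-17:00. Omar: not fully free for 16:15-17:00. Pablo: not fully free for 16:15-17:00.

Aarav, Omar, Pablo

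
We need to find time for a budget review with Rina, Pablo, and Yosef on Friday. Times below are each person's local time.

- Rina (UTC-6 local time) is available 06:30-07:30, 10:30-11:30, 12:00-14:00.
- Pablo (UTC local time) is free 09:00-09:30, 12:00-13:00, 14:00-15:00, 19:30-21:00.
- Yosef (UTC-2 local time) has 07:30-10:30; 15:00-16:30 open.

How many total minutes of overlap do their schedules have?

Rina in UTC: 12:30-13:30, 16:30-17:30, 18:00-20:00 (add 6h to convert from UTC-6).
Pablo in UTC: 09:00-09:30, 12:00-13:00, 14:00-15:00, 19:30-21:00.
Yosef in UTC: 09:30-12:30, 17:00-18:30 (add 2h to convert from UTC-2).
Rina ∩ Pablo: 12:30-13:00, 19:30-20:00.
Rina ∩ Pablo ∩ Yosef: ∅.
There is no time when everyone is free.
There is no common window, so the total is 0 minutes.

0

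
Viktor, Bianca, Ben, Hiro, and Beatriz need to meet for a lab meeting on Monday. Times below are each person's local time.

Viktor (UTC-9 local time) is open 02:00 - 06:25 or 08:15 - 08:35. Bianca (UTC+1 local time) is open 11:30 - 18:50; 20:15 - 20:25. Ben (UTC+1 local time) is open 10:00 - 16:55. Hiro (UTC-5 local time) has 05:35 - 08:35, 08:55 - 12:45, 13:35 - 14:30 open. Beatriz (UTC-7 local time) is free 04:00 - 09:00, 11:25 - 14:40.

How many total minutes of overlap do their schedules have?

245

Viktor in UTC: 11:00-15:25, 17:15-17:35 (add 9h to convert from UTC-9).
Bianca in UTC: 10:30-17:50, 19:15-19:25 (subtract 1h to convert from UTC+1).
Ben in UTC: 09:00-15:55 (subtract 1h to convert from UTC+1).
Hiro in UTC: 10:35-13:35, 13:55-17:45, 18:35-19:30 (add 5h to convert from UTC-5).
Beatriz in UTC: 11:00-16:00, 18:25-21:40 (add 7h to convert from UTC-7).
Viktor ∩ Bianca: 11:00-15:25, 17:15-17:35.
Viktor ∩ Bianca ∩ Ben: 11:00-15:25.
Viktor ∩ Bianca ∩ Ben ∩ Hiro: 11:00-13:35, 13:55-15:25.
Viktor ∩ Bianca ∩ Ben ∩ Hiro ∩ Beatriz: 11:00-13:35, 13:55-15:25.
Summing the common windows: 155 + 90 = 245 minutes.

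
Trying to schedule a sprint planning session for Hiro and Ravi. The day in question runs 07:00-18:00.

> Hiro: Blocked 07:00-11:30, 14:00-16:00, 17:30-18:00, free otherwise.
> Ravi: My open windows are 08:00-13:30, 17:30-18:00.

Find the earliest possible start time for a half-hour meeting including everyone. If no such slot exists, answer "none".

11:30

Hiro free: 11:30-14:00, 16:00-17:30 (invert busy blocks within the working day).
Ravi free: 08:00-13:30, 17:30-18:00.
Hiro ∩ Ravi: 11:30-13:30.
Those are the intersection windows.
The first common window of at least 30 minutes is 11:30-13:30, so the earliest start is 11:30.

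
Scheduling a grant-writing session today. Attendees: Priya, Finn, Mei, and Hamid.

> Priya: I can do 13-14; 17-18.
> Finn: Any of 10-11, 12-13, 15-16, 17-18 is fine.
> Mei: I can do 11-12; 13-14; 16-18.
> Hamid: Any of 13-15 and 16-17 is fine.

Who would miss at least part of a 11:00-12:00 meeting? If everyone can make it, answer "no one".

Priya: not fully free for 11:00-12:00. Finn: not fully free for 11:00-12:00. Mei: free for 11:00-12:00. Hamid: not fully free for 11:00-12:00.

Finn, Hamid, Priya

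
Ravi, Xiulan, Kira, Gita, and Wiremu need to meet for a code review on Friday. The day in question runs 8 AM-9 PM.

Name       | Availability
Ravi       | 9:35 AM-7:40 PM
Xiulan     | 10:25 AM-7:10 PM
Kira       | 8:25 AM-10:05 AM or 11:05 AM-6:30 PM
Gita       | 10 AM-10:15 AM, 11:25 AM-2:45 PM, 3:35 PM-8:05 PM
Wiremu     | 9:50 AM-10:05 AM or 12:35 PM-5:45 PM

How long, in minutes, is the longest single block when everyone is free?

130

Ravi ∩ Xiulan: 10:25-19:10.
Ravi ∩ Xiulan ∩ Kira: 11:05-18:30.
Ravi ∩ Xiulan ∩ Kira ∩ Gita: 11:25-14:45, 15:35-18:30.
Ravi ∩ Xiulan ∩ Kira ∩ Gita ∩ Wiremu: 12:35-14:45, 15:35-17:45.
The longest is 12:35-14:45 at 130 minutes.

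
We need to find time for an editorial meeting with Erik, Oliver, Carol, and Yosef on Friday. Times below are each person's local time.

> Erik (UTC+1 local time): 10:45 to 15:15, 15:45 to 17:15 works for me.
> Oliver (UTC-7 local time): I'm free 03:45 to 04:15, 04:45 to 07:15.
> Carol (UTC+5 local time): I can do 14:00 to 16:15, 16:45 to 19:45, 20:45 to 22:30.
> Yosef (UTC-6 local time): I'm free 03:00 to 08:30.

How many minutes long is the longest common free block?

Erik in UTC: 09:45-14:15, 14:45-16:15 (subtract 1h to convert from UTC+1).
Oliver in UTC: 10:45-11:15, 11:45-14:15 (add 7h to convert from UTC-7).
Carol in UTC: 09:00-11:15, 11:45-14:45, 15:45-17:30 (subtract 5h to convert from UTC+5).
Yosef in UTC: 09:00-14:30 (add 6h to convert from UTC-6).
Erik ∩ Oliver: 10:45-11:15, 11:45-14:15.
Erik ∩ Oliver ∩ Carol: 10:45-11:15, 11:45-14:15.
Erik ∩ Oliver ∩ Carol ∩ Yosef: 10:45-11:15, 11:45-14:15.
So the common availability across everyone is 10:45-11:15, 11:45-14:15.
The longest is 11:45-14:15 at 150 minutes.

150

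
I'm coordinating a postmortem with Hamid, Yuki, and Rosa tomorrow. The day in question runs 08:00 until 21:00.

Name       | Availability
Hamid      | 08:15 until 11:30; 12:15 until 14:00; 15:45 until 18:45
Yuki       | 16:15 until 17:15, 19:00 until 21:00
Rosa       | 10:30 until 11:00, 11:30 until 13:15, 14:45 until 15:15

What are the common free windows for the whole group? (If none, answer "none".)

Hamid ∩ Yuki: 16:15-17:15.
Hamid ∩ Yuki ∩ Rosa: ∅.
There is no time when everyone is free.

none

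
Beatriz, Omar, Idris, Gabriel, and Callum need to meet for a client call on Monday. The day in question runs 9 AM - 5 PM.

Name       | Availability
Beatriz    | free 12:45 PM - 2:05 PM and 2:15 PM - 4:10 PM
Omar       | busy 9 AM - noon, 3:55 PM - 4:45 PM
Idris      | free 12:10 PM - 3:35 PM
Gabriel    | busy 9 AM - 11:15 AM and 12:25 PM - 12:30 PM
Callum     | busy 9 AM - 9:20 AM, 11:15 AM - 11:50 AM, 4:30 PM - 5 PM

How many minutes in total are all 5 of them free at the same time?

160

Beatriz free: 12:45-14:05, 14:15-16:10.
Omar free: 12:00-15:55, 16:45-17:00 (invert busy blocks within the working day).
Idris free: 12:10-15:35.
Gabriel free: 11:15-12:25, 12:30-17:00 (invert busy blocks within the working day).
Callum free: 09:20-11:15, 11:50-16:30 (invert busy blocks within the working day).
Beatriz ∩ Omar: 12:45-14:05, 14:15-15:55.
Beatriz ∩ Omar ∩ Idris: 12:45-14:05, 14:15-15:35.
Beatriz ∩ Omar ∩ Idris ∩ Gabriel: 12:45-14:05, 14:15-15:35.
Beatriz ∩ Omar ∩ Idris ∩ Gabriel ∩ Callum: 12:45-14:05, 14:15-15:35.
Those are the intersection windows.
Summing the common windows: 80 + 80 = 160 minutes.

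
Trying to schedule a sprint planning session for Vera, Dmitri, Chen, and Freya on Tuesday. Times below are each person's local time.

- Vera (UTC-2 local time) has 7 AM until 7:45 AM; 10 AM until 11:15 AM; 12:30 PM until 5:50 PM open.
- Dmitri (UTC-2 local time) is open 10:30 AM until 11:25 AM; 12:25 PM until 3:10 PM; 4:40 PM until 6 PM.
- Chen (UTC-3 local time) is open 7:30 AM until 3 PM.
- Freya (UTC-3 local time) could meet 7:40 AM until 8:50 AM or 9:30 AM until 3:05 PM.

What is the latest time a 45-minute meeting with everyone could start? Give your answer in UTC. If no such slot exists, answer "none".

16:25

Vera in UTC: 09:00-09:45, 12:00-13:15, 14:30-19:50 (add 2h to convert from UTC-2).
Dmitri in UTC: 12:30-13:25, 14:25-17:10, 18:40-20:00 (add 2h to convert from UTC-2).
Chen in UTC: 10:30-18:00 (add 3h to convert from UTC-3).
Freya in UTC: 10:40-11:50, 12:30-18:05 (add 3h to convert from UTC-3).
Vera ∩ Dmitri: 12:30-13:15, 14:30-17:10, 18:40-19:50.
Vera ∩ Dmitri ∩ Chen: 12:30-13:15, 14:30-17:10.
Vera ∩ Dmitri ∩ Chen ∩ Freya: 12:30-13:15, 14:30-17:10.
So the common availability across everyone is 12:30-13:15, 14:30-17:10.
The last common window of at least 45 minutes is 14:30-17:10; a 45-minute meeting can start as late as 16:25 and still end by 17:10.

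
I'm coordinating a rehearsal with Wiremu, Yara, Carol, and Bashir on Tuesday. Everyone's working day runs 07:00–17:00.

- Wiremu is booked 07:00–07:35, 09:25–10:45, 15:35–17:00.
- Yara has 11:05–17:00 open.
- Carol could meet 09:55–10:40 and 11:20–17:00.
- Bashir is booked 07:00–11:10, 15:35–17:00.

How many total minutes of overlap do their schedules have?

Wiremu free: 07:35-09:25, 10:45-15:35 (invert busy blocks within the working day).
Yara free: 11:05-17:00.
Carol free: 09:55-10:40, 11:20-17:00.
Bashir free: 11:10-15:35 (invert busy blocks within the working day).
Wiremu ∩ Yara: 11:05-15:35.
Wiremu ∩ Yara ∩ Carol: 11:20-15:35.
Wiremu ∩ Yara ∩ Carol ∩ Bashir: 11:20-15:35.
That's a single block of 255 minutes.

255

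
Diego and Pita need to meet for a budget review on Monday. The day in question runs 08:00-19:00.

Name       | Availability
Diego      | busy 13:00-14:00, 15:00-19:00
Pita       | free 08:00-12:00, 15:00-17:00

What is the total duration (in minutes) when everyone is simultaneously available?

240

Diego free: 08:00-13:00, 14:00-15:00 (invert busy blocks within the working day).
Pita free: 08:00-12:00, 15:00-17:00.
Diego ∩ Pita: 08:00-12:00.
Those are the intersection windows.
That's a single block of 240 minutes.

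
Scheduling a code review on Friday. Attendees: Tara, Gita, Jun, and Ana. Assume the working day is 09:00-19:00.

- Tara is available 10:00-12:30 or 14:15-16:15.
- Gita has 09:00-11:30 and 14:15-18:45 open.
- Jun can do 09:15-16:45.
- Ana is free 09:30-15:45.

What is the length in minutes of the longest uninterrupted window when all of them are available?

90

Tara ∩ Gita: 10:00-11:30, 14:15-16:15.
Tara ∩ Gita ∩ Jun: 10:00-11:30, 14:15-16:15.
Tara ∩ Gita ∩ Jun ∩ Ana: 10:00-11:30, 14:15-15:45.
The longest is 10:00-11:30 at 90 minutes.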